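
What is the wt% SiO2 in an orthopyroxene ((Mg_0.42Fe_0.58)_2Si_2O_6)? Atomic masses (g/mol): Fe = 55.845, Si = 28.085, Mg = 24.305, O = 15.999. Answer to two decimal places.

Formula mass = 237.360 g/mol.
2 Si → 2.0000 mol SiO2 per formula unit; M(SiO2) = 60.083, so SiO2 mass = 120.166 g.
120.166/237.360 × 100 = 50.63 wt%.

50.63 wt%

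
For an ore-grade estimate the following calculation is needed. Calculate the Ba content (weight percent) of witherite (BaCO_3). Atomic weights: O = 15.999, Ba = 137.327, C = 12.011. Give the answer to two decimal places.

Formula mass = 1×137.327 + 1×12.011 + 3×15.999 = 197.335 g/mol, of which 137.327 g is Ba.
So Ba makes up 137.327/197.335 = 0.6959 of the mass, i.e. 69.59%.

69.59 weight percent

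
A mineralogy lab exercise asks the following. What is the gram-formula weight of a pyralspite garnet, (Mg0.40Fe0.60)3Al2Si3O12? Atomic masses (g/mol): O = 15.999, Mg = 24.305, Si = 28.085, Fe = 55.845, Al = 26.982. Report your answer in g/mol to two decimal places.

The formula mass is the sum 1.20×24.305 + 1.80×55.845 + 2×26.982 + 3×28.085 + 12×15.999.

459.89 g/mol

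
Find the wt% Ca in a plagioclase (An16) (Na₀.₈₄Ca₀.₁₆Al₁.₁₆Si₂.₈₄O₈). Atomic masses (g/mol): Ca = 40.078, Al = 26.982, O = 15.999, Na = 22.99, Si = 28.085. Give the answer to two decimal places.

2.42 weight percent

M(Na₀.₈₄Ca₀.₁₆Al₁.₁₆Si₂.₈₄O₈) = 264.777 g/mol.
Ca contributes 0.16 × 40.078 = 6.412 g per mole.
6.412/264.777 = 0.0242 → 2.42%.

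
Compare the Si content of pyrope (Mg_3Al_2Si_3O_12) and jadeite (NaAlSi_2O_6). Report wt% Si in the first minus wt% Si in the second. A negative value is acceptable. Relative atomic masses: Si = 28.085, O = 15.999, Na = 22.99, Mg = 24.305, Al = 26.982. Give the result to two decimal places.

-6.89 percentage points

First mineral: 84.255 g Si in 403.122 g formula = 20.90 wt% Si.
Second mineral: 56.170 g Si in 202.136 g formula = 27.79 wt% Si.
20.90% − 27.79% gives a difference of -6.89 percentage points.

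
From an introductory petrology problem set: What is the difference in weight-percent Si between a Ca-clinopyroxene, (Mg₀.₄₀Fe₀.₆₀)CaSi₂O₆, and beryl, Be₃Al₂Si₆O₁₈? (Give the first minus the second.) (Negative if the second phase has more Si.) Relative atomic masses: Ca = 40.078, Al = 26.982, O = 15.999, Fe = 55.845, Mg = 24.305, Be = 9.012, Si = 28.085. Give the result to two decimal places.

-7.50 percentage points

M((Mg₀.₄₀Fe₀.₆₀)CaSi₂O₆) = 235.471 g/mol, so wt% Si = 56.170/235.471 × 100 = 23.85%.
M(Be₃Al₂Si₆O₁₈) = 537.492 g/mol, so wt% Si = 168.510/537.492 × 100 = 31.35%.
23.85 − 31.35 = -7.50 pp.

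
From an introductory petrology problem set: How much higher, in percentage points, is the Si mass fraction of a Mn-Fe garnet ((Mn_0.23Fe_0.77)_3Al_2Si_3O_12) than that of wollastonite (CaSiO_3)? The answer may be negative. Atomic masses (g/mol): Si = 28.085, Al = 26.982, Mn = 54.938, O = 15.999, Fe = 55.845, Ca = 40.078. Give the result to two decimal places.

-7.23 percentage points

First mineral: 84.255 g Si in 497.116 g formula = 16.95 wt% Si.
Second mineral: 28.085 g Si in 116.160 g formula = 24.18 wt% Si.
16.95% − 24.18% gives a difference of -7.23 percentage points.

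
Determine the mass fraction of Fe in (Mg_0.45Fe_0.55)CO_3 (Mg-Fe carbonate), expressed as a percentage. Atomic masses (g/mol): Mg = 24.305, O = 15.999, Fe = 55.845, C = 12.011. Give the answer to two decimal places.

Molar mass of (Mg_0.45Fe_0.55)CO_3: 0.45*24.305 + 0.55*55.845 + 1*12.011 + 3*15.999 = 101.660 g/mol.
Mass of Fe per formula unit: 0.55 × 55.845 = 30.715 g.
Weight fraction Fe = 30.715 / 101.660 = 0.3021.

30.21 weight percent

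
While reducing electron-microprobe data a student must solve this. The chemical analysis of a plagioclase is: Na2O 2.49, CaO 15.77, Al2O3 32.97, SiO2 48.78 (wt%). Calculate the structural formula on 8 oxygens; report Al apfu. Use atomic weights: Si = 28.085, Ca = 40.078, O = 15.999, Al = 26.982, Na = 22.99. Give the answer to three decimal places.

1.775 Al apfu

Na2O: 2.49/61.979 = 0.04017 mol → 0.08034 mol Na, 0.04017 mol O.
CaO: 15.77/56.077 = 0.28122 mol → 0.28122 mol Ca, 0.28122 mol O.
Al2O3: 32.97/101.961 = 0.32336 mol → 0.64672 mol Al, 0.97008 mol O.
SiO2: 48.78/60.083 = 0.81188 mol → 0.81188 mol Si, 1.62376 mol O.
Total oxygen = 2.91523 mol. Normalization factor = 8/2.91523 = 2.74421.
Al per 8 O = 0.64672 × 2.74421 = 1.775.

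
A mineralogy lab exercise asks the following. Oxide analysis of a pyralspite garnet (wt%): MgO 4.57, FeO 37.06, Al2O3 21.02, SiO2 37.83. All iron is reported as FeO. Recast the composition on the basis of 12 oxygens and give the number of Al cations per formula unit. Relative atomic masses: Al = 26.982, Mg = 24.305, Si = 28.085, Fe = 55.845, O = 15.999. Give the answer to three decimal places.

MgO: 4.57/40.304 = 0.11339 mol → 0.11339 mol Mg, 0.11339 mol O.
FeO: 37.06/71.844 = 0.51584 mol → 0.51584 mol Fe, 0.51584 mol O.
Al2O3: 21.02/101.961 = 0.20616 mol → 0.41232 mol Al, 0.61848 mol O.
SiO2: 37.83/60.083 = 0.62963 mol → 0.62963 mol Si, 1.25926 mol O.
Total oxygen = 2.50697 mol. Normalization factor = 12/2.50697 = 4.78665.
Al per 12 O = 0.41232 × 4.78665 = 1.974.

1.974 Al apfu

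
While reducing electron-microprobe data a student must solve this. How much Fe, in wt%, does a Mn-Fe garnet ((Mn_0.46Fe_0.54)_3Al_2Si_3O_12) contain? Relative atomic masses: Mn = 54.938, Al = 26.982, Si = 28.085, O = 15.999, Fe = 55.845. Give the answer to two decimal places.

18.22 wt%

Molar mass of (Mn_0.46Fe_0.54)_3Al_2Si_3O_12: 1.38*54.938 + 1.62*55.845 + 2*26.982 + 3*28.085 + 12*15.999 = 496.490 g/mol.
Mass of Fe per formula unit: 1.62 × 55.845 = 90.469 g.
Weight fraction Fe = 90.469 / 496.490 = 0.1822.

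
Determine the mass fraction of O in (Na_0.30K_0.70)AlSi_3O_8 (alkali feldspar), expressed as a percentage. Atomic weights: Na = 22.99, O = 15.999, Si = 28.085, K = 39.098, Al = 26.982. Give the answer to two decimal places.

46.80 mass %

M((Na_0.30K_0.70)AlSi_3O_8) = 273.495 g/mol.
O contributes 8 × 15.999 = 127.992 g per mole.
127.992/273.495 = 0.4680 → 46.80%.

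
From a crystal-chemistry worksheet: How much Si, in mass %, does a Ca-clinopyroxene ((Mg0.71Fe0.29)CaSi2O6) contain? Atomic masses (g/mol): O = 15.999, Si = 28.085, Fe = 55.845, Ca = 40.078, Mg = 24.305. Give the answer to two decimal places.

24.89 mass %

Molar mass of (Mg0.71Fe0.29)CaSi2O6: 0.71·24.305 + 0.29·55.845 + 1·40.078 + 2·28.085 + 6·15.999 = 225.694 g/mol.
Mass of Si per formula unit: 2 × 28.085 = 56.170 g.
Weight fraction Si = 56.170 / 225.694 = 0.2489.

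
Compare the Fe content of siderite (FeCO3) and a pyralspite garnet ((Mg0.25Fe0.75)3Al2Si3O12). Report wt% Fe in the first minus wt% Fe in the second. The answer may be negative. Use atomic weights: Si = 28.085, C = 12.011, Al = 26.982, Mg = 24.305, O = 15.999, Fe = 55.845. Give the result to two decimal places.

Fe in FeCO3: molar mass 115.853 g/mol; 1×55.845 = 55.845 g → 48.20 wt%.
Fe in (Mg0.25Fe0.75)3Al2Si3O12: molar mass 474.087 g/mol; 2.25×55.845 = 125.651 g → 26.50 wt%.
Difference = 48.20 − 26.50 = 21.70 percentage points.

21.70 percentage points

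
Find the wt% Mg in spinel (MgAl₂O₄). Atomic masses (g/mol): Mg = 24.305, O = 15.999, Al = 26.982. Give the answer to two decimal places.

17.08 mass %

Molar mass of MgAl₂O₄: 1×24.305 + 2×26.982 + 4×15.999 = 142.265 g/mol.
Mass of Mg per formula unit: 1 × 24.305 = 24.305 g.
Weight fraction Mg = 24.305 / 142.265 = 0.1708.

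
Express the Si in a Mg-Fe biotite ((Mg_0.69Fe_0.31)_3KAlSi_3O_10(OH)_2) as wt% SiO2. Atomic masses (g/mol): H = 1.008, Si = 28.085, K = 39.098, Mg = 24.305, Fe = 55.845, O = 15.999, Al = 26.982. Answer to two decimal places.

40.36 wt%

M((Mg_0.69Fe_0.31)_3KAlSi_3O_10(OH)_2) = 446.586 g/mol; M(SiO2) = 60.083 g/mol.
Moles SiO2 per formula unit = 3 Si ÷ 1 = 3.0000.
SiO2 fraction = (3.0000 × 60.083) / 446.586 = 180.249/446.586 = 0.4036.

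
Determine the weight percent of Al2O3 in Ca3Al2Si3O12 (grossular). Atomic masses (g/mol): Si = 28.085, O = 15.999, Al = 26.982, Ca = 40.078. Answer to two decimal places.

Molar mass of Ca3Al2Si3O12 = 3*40.078 + 2*26.982 + 3*28.085 + 12*15.999 = 450.441 g/mol.
Each formula unit contains 2 Al, equivalent to 2/2 = 1.0000 mol Al2O3.
M(Al2O3) = 2×26.982 + 3×15.999 = 101.961 g/mol.
Mass of Al2O3 per formula unit = 1.0000 × 101.961 = 101.961 g.
Al2O3 wt% = 101.961 / 450.441 × 100 = 22.64%.

22.64 wt%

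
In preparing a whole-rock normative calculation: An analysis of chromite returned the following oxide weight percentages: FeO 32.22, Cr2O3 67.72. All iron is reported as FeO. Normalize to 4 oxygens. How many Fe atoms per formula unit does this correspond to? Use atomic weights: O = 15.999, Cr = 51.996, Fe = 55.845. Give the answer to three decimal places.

FeO (M=71.844): mol = 0.44847; Fe = 0.44847, O = 0.44847.
Cr2O3 (M=151.989): mol = 0.44556; Cr = 0.89112, O = 1.33668.
ΣO = 1.78515; factor = 4/ΣO = 2.24071.
Fe apfu = 0.44847 × 2.24071 = 1.005.

1.005 Fe apfu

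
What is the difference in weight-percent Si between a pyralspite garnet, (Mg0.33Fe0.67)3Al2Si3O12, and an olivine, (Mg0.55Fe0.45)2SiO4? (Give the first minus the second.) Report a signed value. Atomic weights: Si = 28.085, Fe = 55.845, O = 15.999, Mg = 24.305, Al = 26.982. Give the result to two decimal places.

1.45 percentage points

First mineral: 84.255 g Si in 466.517 g formula = 18.06 wt% Si.
Second mineral: 28.085 g Si in 169.077 g formula = 16.61 wt% Si.
18.06% − 16.61% gives a difference of 1.45 percentage points.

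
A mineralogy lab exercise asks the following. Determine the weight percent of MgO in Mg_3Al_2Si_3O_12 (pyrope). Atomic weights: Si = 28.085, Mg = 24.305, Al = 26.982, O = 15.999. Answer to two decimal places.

M(Mg_3Al_2Si_3O_12) = 403.122 g/mol; M(MgO) = 40.304 g/mol.
Moles MgO per formula unit = 3 Mg ÷ 1 = 3.0000.
MgO fraction = (3.0000 × 40.304) / 403.122 = 120.912/403.122 = 0.2999.

29.99 wt%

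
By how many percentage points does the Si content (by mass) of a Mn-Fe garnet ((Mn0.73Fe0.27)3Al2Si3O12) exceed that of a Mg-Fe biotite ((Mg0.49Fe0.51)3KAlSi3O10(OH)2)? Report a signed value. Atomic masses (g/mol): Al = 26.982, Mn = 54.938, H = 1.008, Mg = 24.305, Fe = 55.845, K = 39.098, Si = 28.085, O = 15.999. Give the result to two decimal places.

First mineral: 84.255 g Si in 495.756 g formula = 17.00 wt% Si.
Second mineral: 84.255 g Si in 465.510 g formula = 18.10 wt% Si.
17.00% − 18.10% gives a difference of -1.10 percentage points.

-1.10 percentage points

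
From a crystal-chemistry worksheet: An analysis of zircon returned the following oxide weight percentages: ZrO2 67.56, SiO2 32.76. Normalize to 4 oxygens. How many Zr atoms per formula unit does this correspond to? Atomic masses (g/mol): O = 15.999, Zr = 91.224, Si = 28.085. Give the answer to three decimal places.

67.56 wt% ZrO2 ÷ 123.222 g/mol = 0.54828 mol, giving 0.54828 Zr and 1.09656 O.
32.76 wt% SiO2 ÷ 60.083 g/mol = 0.54525 mol, giving 0.54525 Si and 1.09050 O.
Oxygen sums to 2.18706; scaling by 4/2.18706 = 1.82894 puts the formula on 4 O.
Zr: 0.54828 × 1.82894 = 1.003 atoms per formula unit.

1.003 Zr apfu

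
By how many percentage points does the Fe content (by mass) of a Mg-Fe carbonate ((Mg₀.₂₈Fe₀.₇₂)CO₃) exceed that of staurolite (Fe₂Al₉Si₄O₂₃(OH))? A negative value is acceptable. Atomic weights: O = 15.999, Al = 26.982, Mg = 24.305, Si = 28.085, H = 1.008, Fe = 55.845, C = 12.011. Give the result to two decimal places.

24.46 percentage points

First mineral: 40.208 g Fe in 107.022 g formula = 37.57 wt% Fe.
Second mineral: 111.690 g Fe in 851.852 g formula = 13.11 wt% Fe.
37.57% − 13.11% gives a difference of 24.46 percentage points.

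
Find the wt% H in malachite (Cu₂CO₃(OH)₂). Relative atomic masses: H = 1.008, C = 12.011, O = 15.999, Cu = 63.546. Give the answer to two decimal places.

Formula mass = 2*63.546 + 1*12.011 + 5*15.999 + 2*1.008 = 221.114 g/mol, of which 2.016 g is H.
So H makes up 2.016/221.114 = 0.0091 of the mass, i.e. 0.91%.

0.91 wt%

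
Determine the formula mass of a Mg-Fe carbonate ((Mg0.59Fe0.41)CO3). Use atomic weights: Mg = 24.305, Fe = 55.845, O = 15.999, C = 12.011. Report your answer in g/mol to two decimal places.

97.24 g/mol

M = 0.59(24.305) + 0.41(55.845) + 1(12.011) + 3(15.999)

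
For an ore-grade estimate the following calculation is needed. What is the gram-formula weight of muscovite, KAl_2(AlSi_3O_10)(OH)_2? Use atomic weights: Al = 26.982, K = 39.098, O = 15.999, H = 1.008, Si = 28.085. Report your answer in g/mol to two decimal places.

The formula mass is the sum 1(39.098) + 3(26.982) + 3(28.085) + 12(15.999) + 2(1.008).

398.30 g/mol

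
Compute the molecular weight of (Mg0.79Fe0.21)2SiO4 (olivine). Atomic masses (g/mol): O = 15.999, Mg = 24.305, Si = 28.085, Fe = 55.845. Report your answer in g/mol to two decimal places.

M = 1.58*24.305 + 0.42*55.845 + 1*28.085 + 4*15.999

153.94 g/mol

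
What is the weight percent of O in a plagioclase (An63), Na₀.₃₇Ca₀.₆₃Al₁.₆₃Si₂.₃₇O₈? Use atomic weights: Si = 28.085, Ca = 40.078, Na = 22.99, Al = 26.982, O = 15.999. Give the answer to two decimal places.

47.01 weight percent

Formula mass = 0.37*22.99 + 0.63*40.078 + 1.63*26.982 + 2.37*28.085 + 8*15.999 = 272.290 g/mol, of which 127.992 g is O.
So O makes up 127.992/272.290 = 0.4701 of the mass, i.e. 47.01%.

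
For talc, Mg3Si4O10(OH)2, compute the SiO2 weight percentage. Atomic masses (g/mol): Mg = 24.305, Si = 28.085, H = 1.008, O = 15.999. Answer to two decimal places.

63.37 wt%

Molar mass of Mg3Si4O10(OH)2 = 3·24.305 + 4·28.085 + 12·15.999 + 2·1.008 = 379.259 g/mol.
Each formula unit contains 4 Si, equivalent to 4/1 = 4.0000 mol SiO2.
M(SiO2) = 1×28.085 + 2×15.999 = 60.083 g/mol.
Mass of SiO2 per formula unit = 4.0000 × 60.083 = 240.332 g.
SiO2 wt% = 240.332 / 379.259 × 100 = 63.37%.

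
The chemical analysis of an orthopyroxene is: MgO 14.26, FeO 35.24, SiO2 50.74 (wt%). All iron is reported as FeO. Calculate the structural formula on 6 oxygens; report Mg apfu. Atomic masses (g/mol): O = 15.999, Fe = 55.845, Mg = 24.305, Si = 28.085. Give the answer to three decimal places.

0.838 Mg apfu

MgO (M=40.304): mol = 0.35381; Mg = 0.35381, O = 0.35381.
FeO (M=71.844): mol = 0.49051; Fe = 0.49051, O = 0.49051.
SiO2 (M=60.083): mol = 0.84450; Si = 0.84450, O = 1.68900.
ΣO = 2.53332; factor = 6/ΣO = 2.36843.
Mg apfu = 0.35381 × 2.36843 = 0.838.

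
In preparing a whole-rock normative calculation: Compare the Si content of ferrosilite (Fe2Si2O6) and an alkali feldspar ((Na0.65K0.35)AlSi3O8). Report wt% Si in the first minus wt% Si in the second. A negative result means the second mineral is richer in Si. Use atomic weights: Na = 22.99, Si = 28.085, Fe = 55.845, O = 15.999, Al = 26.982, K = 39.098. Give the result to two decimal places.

-10.17 percentage points

Si in Fe2Si2O6: molar mass 263.854 g/mol; 2×28.085 = 56.170 g → 21.29 wt%.
Si in (Na0.65K0.35)AlSi3O8: molar mass 267.857 g/mol; 3×28.085 = 84.255 g → 31.46 wt%.
Difference = 21.29 − 31.46 = -10.17 percentage points.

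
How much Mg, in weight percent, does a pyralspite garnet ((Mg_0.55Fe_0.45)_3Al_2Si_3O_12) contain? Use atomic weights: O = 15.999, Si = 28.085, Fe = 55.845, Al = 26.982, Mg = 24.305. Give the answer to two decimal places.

Molar mass of (Mg_0.55Fe_0.45)_3Al_2Si_3O_12: 1.65·24.305 + 1.35·55.845 + 2·26.982 + 3·28.085 + 12·15.999 = 445.701 g/mol.
Mass of Mg per formula unit: 1.65 × 24.305 = 40.103 g.
Weight fraction Mg = 40.103 / 445.701 = 0.0900.

9.00 weight percent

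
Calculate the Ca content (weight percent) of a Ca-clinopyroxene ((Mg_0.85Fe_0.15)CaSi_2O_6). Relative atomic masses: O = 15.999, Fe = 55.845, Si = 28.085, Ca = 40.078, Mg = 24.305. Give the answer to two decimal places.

18.11 weight percent

Formula mass = 0.85·24.305 + 0.15·55.845 + 1·40.078 + 2·28.085 + 6·15.999 = 221.278 g/mol, of which 40.078 g is Ca.
So Ca makes up 40.078/221.278 = 0.1811 of the mass, i.e. 18.11%.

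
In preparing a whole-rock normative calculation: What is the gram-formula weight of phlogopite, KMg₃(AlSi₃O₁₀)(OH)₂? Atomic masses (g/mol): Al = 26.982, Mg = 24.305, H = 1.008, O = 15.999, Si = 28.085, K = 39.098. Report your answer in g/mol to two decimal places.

M = 1(39.098) + 3(24.305) + 1(26.982) + 3(28.085) + 12(15.999) + 2(1.008)

417.25 g/mol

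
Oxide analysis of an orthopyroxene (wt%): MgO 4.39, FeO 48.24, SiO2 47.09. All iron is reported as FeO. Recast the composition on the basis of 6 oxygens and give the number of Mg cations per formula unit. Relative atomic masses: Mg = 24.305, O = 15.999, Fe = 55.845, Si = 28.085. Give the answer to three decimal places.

0.278 Mg apfu

MgO (M=40.304): mol = 0.10892; Mg = 0.10892, O = 0.10892.
FeO (M=71.844): mol = 0.67145; Fe = 0.67145, O = 0.67145.
SiO2 (M=60.083): mol = 0.78375; Si = 0.78375, O = 1.56750.
ΣO = 2.34787; factor = 6/ΣO = 2.55551.
Mg apfu = 0.10892 × 2.55551 = 0.278.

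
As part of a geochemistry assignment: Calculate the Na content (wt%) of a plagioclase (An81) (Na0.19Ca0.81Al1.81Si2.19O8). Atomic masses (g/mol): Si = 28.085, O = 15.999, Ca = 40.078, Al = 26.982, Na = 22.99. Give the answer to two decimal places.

1.59 wt%

Molar mass of Na0.19Ca0.81Al1.81Si2.19O8: 0.19·22.99 + 0.81·40.078 + 1.81·26.982 + 2.19·28.085 + 8·15.999 = 275.167 g/mol.
Mass of Na per formula unit: 0.19 × 22.99 = 4.368 g.
Weight fraction Na = 4.368 / 275.167 = 0.0159.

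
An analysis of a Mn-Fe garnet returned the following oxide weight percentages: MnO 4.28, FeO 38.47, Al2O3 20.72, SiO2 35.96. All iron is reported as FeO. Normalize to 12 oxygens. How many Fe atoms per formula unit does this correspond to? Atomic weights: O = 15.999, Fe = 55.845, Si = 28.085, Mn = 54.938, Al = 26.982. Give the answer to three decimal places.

MnO (M=70.937): mol = 0.06034; Mn = 0.06034, O = 0.06034.
FeO (M=71.844): mol = 0.53547; Fe = 0.53547, O = 0.53547.
Al2O3 (M=101.961): mol = 0.20321; Al = 0.40642, O = 0.60963.
SiO2 (M=60.083): mol = 0.59851; Si = 0.59851, O = 1.19702.
ΣO = 2.40246; factor = 12/ΣO = 4.99488.
Fe apfu = 0.53547 × 4.99488 = 2.675.

2.675 Fe apfu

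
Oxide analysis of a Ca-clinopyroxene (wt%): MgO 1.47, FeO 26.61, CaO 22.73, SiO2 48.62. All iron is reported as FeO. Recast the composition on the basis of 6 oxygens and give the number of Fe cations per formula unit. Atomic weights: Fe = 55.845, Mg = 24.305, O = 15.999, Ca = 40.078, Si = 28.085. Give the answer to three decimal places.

1.47 wt% MgO ÷ 40.304 g/mol = 0.03647 mol, giving 0.03647 Mg and 0.03647 O.
26.61 wt% FeO ÷ 71.844 g/mol = 0.37039 mol, giving 0.37039 Fe and 0.37039 O.
22.73 wt% CaO ÷ 56.077 g/mol = 0.40534 mol, giving 0.40534 Ca and 0.40534 O.
48.62 wt% SiO2 ÷ 60.083 g/mol = 0.80921 mol, giving 0.80921 Si and 1.61842 O.
Oxygen sums to 2.43062; scaling by 6/2.43062 = 2.46851 puts the formula on 6 O.
Fe: 0.37039 × 2.46851 = 0.914 atoms per formula unit.

0.914 Fe apfu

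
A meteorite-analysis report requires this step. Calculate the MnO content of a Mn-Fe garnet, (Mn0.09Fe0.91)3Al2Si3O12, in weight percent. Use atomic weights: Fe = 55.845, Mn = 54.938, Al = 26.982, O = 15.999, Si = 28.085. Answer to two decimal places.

Molar mass of (Mn0.09Fe0.91)3Al2Si3O12 = 0.27·54.938 + 2.73·55.845 + 2·26.982 + 3·28.085 + 12·15.999 = 497.497 g/mol.
Each formula unit contains 0.27 Mn, equivalent to 0.27/1 = 0.2700 mol MnO.
M(MnO) = 1×54.938 + 1×15.999 = 70.937 g/mol.
Mass of MnO per formula unit = 0.2700 × 70.937 = 19.153 g.
MnO wt% = 19.153 / 497.497 × 100 = 3.85%.

3.85 wt%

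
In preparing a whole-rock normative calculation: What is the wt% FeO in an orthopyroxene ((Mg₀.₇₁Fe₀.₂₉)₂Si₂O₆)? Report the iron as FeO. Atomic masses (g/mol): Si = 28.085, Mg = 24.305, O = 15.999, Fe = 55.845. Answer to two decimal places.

M((Mg₀.₇₁Fe₀.₂₉)₂Si₂O₆) = 219.067 g/mol; M(FeO) = 71.844 g/mol.
Moles FeO per formula unit = 0.58 Fe ÷ 1 = 0.5800.
FeO fraction = (0.5800 × 71.844) / 219.067 = 41.670/219.067 = 0.1902.

19.02 wt%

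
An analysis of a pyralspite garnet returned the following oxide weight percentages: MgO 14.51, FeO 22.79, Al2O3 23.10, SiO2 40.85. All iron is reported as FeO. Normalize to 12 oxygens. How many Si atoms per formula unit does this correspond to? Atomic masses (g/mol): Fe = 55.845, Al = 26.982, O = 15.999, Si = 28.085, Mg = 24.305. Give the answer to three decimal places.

3.003 Si apfu

MgO (M=40.304): mol = 0.36001; Mg = 0.36001, O = 0.36001.
FeO (M=71.844): mol = 0.31722; Fe = 0.31722, O = 0.31722.
Al2O3 (M=101.961): mol = 0.22656; Al = 0.45312, O = 0.67968.
SiO2 (M=60.083): mol = 0.67989; Si = 0.67989, O = 1.35978.
ΣO = 2.71669; factor = 12/ΣO = 4.41714.
Si apfu = 0.67989 × 4.41714 = 3.003.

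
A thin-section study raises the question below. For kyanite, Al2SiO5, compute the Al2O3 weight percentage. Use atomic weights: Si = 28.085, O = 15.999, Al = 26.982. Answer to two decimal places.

62.92 wt%

M(Al2SiO5) = 162.044 g/mol; M(Al2O3) = 101.961 g/mol.
Moles Al2O3 per formula unit = 2 Al ÷ 2 = 1.0000.
Al2O3 fraction = (1.0000 × 101.961) / 162.044 = 101.961/162.044 = 0.6292.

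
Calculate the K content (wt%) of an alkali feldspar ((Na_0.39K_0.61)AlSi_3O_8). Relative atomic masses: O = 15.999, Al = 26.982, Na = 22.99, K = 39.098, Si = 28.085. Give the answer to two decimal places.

Molar mass of (Na_0.39K_0.61)AlSi_3O_8: 0.39*22.99 + 0.61*39.098 + 1*26.982 + 3*28.085 + 8*15.999 = 272.045 g/mol.
Mass of K per formula unit: 0.61 × 39.098 = 23.850 g.
Weight fraction K = 23.850 / 272.045 = 0.0877.

8.77 wt%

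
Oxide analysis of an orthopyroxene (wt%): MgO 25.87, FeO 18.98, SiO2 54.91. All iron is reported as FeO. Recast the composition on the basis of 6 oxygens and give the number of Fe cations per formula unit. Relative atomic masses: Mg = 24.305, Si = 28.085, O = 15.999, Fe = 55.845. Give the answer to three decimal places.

25.87 wt% MgO ÷ 40.304 g/mol = 0.64187 mol, giving 0.64187 Mg and 0.64187 O.
18.98 wt% FeO ÷ 71.844 g/mol = 0.26418 mol, giving 0.26418 Fe and 0.26418 O.
54.91 wt% SiO2 ÷ 60.083 g/mol = 0.91390 mol, giving 0.91390 Si and 1.82780 O.
Oxygen sums to 2.73385; scaling by 6/2.73385 = 2.19471 puts the formula on 6 O.
Fe: 0.26418 × 2.19471 = 0.580 atoms per formula unit.

0.580 Fe apfu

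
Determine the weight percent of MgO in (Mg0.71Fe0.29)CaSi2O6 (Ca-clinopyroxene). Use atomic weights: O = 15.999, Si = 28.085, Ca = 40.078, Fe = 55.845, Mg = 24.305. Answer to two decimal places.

12.68 wt%

M((Mg0.71Fe0.29)CaSi2O6) = 225.694 g/mol; M(MgO) = 40.304 g/mol.
Moles MgO per formula unit = 0.71 Mg ÷ 1 = 0.7100.
MgO fraction = (0.7100 × 40.304) / 225.694 = 28.616/225.694 = 0.1268.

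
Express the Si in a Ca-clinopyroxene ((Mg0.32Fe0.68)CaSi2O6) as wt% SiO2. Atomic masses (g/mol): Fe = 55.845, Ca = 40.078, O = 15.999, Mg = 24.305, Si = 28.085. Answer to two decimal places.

50.49 wt%

M((Mg0.32Fe0.68)CaSi2O6) = 237.994 g/mol; M(SiO2) = 60.083 g/mol.
Moles SiO2 per formula unit = 2 Si ÷ 1 = 2.0000.
SiO2 fraction = (2.0000 × 60.083) / 237.994 = 120.166/237.994 = 0.5049.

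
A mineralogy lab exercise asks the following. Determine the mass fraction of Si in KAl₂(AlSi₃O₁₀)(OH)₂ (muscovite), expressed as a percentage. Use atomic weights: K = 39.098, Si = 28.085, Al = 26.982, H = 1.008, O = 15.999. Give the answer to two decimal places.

21.15 weight percent

Formula mass = 1*39.098 + 3*26.982 + 3*28.085 + 12*15.999 + 2*1.008 = 398.303 g/mol, of which 84.255 g is Si.
So Si makes up 84.255/398.303 = 0.2115 of the mass, i.e. 21.15%.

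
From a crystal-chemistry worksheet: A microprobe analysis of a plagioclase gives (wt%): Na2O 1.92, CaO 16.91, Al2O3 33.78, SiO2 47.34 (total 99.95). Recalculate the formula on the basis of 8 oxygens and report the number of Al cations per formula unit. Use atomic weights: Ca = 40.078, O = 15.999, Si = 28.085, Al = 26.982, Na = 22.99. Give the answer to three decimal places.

1.826 Al apfu

1.92 wt% Na2O ÷ 61.979 g/mol = 0.03098 mol, giving 0.06196 Na and 0.03098 O.
16.91 wt% CaO ÷ 56.077 g/mol = 0.30155 mol, giving 0.30155 Ca and 0.30155 O.
33.78 wt% Al2O3 ÷ 101.961 g/mol = 0.33130 mol, giving 0.66260 Al and 0.99390 O.
47.34 wt% SiO2 ÷ 60.083 g/mol = 0.78791 mol, giving 0.78791 Si and 1.57582 O.
Oxygen sums to 2.90225; scaling by 8/2.90225 = 2.75648 puts the formula on 8 O.
Al: 0.66260 × 2.75648 = 1.826 atoms per formula unit.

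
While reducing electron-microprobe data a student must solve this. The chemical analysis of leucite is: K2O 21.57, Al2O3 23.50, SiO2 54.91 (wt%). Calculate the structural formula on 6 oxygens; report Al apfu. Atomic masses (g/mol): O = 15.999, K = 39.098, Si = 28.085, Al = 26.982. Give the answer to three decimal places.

K2O (M=94.195): mol = 0.22899; K = 0.45798, O = 0.22899.
Al2O3 (M=101.961): mol = 0.23048; Al = 0.46096, O = 0.69144.
SiO2 (M=60.083): mol = 0.91390; Si = 0.91390, O = 1.82780.
ΣO = 2.74823; factor = 6/ΣO = 2.18322.
Al apfu = 0.46096 × 2.18322 = 1.006.

1.006 Al apfu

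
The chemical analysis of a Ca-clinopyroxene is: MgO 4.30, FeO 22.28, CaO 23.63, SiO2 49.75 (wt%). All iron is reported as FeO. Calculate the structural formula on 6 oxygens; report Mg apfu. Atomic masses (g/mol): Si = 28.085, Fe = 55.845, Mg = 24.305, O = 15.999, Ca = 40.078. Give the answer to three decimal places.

0.257 Mg apfu

MgO (M=40.304): mol = 0.10669; Mg = 0.10669, O = 0.10669.
FeO (M=71.844): mol = 0.31012; Fe = 0.31012, O = 0.31012.
CaO (M=56.077): mol = 0.42138; Ca = 0.42138, O = 0.42138.
SiO2 (M=60.083): mol = 0.82802; Si = 0.82802, O = 1.65604.
ΣO = 2.49423; factor = 6/ΣO = 2.40555.
Mg apfu = 0.10669 × 2.40555 = 0.257.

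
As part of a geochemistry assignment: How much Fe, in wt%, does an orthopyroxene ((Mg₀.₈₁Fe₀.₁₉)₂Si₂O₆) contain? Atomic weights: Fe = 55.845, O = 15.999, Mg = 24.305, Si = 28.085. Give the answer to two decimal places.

9.97 wt%

Formula mass = 1.62*24.305 + 0.38*55.845 + 2*28.085 + 6*15.999 = 212.759 g/mol, of which 21.221 g is Fe.
So Fe makes up 21.221/212.759 = 0.0997 of the mass, i.e. 9.97%.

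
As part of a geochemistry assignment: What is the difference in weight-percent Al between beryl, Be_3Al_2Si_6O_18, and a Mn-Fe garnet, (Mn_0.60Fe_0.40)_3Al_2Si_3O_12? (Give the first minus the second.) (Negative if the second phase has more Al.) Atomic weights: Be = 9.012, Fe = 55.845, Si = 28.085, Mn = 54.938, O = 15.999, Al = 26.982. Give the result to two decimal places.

First mineral: 53.964 g Al in 537.492 g formula = 10.04 wt% Al.
Second mineral: 53.964 g Al in 496.109 g formula = 10.88 wt% Al.
10.04% − 10.88% gives a difference of -0.84 percentage points.

-0.84 percentage points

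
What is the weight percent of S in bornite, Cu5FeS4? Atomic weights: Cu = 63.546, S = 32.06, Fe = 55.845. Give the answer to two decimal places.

Formula mass = 5×63.546 + 1×55.845 + 4×32.06 = 501.815 g/mol, of which 128.240 g is S.
So S makes up 128.240/501.815 = 0.2556 of the mass, i.e. 25.56%.

25.56 mass %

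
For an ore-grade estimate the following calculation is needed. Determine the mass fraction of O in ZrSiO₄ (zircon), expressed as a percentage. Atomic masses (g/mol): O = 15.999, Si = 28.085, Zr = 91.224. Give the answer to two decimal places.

Formula mass = 1*91.224 + 1*28.085 + 4*15.999 = 183.305 g/mol, of which 63.996 g is O.
So O makes up 63.996/183.305 = 0.3491 of the mass, i.e. 34.91%.

34.91 wt%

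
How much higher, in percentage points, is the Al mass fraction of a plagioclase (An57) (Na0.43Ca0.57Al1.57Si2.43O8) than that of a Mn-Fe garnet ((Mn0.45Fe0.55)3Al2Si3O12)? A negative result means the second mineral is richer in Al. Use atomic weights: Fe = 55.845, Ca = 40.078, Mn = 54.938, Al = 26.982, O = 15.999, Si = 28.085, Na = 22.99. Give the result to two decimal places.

4.74 percentage points

Al in Na0.43Ca0.57Al1.57Si2.43O8: molar mass 271.330 g/mol; 1.57×26.982 = 42.362 g → 15.61 wt%.
Al in (Mn0.45Fe0.55)3Al2Si3O12: molar mass 496.518 g/mol; 2×26.982 = 53.964 g → 10.87 wt%.
Difference = 15.61 − 10.87 = 4.74 percentage points.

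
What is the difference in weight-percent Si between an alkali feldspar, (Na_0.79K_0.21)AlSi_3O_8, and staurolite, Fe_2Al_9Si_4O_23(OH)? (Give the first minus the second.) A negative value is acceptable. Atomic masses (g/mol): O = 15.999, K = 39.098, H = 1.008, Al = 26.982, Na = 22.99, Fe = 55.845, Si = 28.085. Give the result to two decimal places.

M((Na_0.79K_0.21)AlSi_3O_8) = 265.602 g/mol, so wt% Si = 84.255/265.602 × 100 = 31.72%.
M(Fe_2Al_9Si_4O_23(OH)) = 851.852 g/mol, so wt% Si = 112.340/851.852 × 100 = 13.19%.
31.72 − 13.19 = 18.53 pp.

18.53 percentage points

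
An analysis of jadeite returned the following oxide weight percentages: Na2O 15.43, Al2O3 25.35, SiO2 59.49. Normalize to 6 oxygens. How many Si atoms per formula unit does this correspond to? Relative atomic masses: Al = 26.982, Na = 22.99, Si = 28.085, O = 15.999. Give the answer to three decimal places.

1.997 Si apfu

Na2O: 15.43/61.979 = 0.24896 mol → 0.49792 mol Na, 0.24896 mol O.
Al2O3: 25.35/101.961 = 0.24862 mol → 0.49724 mol Al, 0.74586 mol O.
SiO2: 59.49/60.083 = 0.99013 mol → 0.99013 mol Si, 1.98026 mol O.
Total oxygen = 2.97508 mol. Normalization factor = 6/2.97508 = 2.01675.
Si per 6 O = 0.99013 × 2.01675 = 1.997.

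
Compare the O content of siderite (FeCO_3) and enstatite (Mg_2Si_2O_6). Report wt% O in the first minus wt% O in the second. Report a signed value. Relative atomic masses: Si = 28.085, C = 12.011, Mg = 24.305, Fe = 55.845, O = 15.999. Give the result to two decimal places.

M(FeCO_3) = 115.853 g/mol, so wt% O = 47.997/115.853 × 100 = 41.43%.
M(Mg_2Si_2O_6) = 200.774 g/mol, so wt% O = 95.994/200.774 × 100 = 47.81%.
41.43 − 47.81 = -6.38 pp.

-6.38 percentage points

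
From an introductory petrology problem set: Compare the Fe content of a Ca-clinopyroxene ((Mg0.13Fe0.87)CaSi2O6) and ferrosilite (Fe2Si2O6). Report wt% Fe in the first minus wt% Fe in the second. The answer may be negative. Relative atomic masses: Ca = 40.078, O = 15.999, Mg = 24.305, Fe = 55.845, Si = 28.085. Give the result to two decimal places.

First mineral: 48.585 g Fe in 243.987 g formula = 19.91 wt% Fe.
Second mineral: 111.690 g Fe in 263.854 g formula = 42.33 wt% Fe.
19.91% − 42.33% gives a difference of -22.42 percentage points.

-22.42 percentage points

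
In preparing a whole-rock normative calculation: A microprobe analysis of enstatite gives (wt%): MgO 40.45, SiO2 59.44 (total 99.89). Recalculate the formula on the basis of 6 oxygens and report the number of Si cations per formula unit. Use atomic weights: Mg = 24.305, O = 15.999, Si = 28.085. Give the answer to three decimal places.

1.990 Si apfu

MgO: 40.45/40.304 = 1.00362 mol → 1.00362 mol Mg, 1.00362 mol O.
SiO2: 59.44/60.083 = 0.98930 mol → 0.98930 mol Si, 1.97860 mol O.
Total oxygen = 2.98222 mol. Normalization factor = 6/2.98222 = 2.01192.
Si per 6 O = 0.98930 × 2.01192 = 1.990.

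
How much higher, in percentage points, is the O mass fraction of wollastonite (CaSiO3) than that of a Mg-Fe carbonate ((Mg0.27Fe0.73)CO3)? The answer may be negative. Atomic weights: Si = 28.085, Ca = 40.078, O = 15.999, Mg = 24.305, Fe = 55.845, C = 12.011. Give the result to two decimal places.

-3.40 percentage points

O in CaSiO3: molar mass 116.160 g/mol; 3×15.999 = 47.997 g → 41.32 wt%.
O in (Mg0.27Fe0.73)CO3: molar mass 107.337 g/mol; 3×15.999 = 47.997 g → 44.72 wt%.
Difference = 41.32 − 44.72 = -3.40 percentage points.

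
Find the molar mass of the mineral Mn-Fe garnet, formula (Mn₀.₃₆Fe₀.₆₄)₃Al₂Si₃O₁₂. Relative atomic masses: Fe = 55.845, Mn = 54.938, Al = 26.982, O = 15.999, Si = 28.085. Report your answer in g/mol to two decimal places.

Mn: 1.08 × 54.938 = 59.3330
Fe: 1.92 × 55.845 = 107.2224
Al: 2 × 26.982 = 53.9640
Si: 3 × 28.085 = 84.2550
O: 12 × 15.999 = 191.9880
Summing the contributions gives the formula mass.

496.76 g/mol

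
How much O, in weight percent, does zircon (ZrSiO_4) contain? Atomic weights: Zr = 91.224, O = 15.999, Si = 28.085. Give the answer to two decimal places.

Molar mass of ZrSiO_4: 1×91.224 + 1×28.085 + 4×15.999 = 183.305 g/mol.
Mass of O per formula unit: 4 × 15.999 = 63.996 g.
Weight fraction O = 63.996 / 183.305 = 0.3491.

34.91 weight percent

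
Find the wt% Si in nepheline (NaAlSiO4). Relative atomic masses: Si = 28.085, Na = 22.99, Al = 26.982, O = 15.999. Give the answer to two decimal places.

Formula mass = 1·22.99 + 1·26.982 + 1·28.085 + 4·15.999 = 142.053 g/mol, of which 28.085 g is Si.
So Si makes up 28.085/142.053 = 0.1977 of the mass, i.e. 19.77%.

19.77 mass %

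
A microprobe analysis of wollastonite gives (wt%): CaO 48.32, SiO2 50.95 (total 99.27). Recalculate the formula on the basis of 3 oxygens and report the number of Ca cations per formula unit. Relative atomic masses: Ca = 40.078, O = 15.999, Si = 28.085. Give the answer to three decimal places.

CaO (M=56.077): mol = 0.86167; Ca = 0.86167, O = 0.86167.
SiO2 (M=60.083): mol = 0.84799; Si = 0.84799, O = 1.69598.
ΣO = 2.55765; factor = 3/ΣO = 1.17295.
Ca apfu = 0.86167 × 1.17295 = 1.011.

1.011 Ca apfu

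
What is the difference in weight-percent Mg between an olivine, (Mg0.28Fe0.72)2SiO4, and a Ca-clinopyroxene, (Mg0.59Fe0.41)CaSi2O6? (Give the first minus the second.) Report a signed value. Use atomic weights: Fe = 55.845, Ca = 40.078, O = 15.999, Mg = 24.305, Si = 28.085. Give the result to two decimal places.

M((Mg0.28Fe0.72)2SiO4) = 186.109 g/mol, so wt% Mg = 13.611/186.109 × 100 = 7.31%.
M((Mg0.59Fe0.41)CaSi2O6) = 229.478 g/mol, so wt% Mg = 14.340/229.478 × 100 = 6.25%.
7.31 − 6.25 = 1.06 pp.

1.06 percentage points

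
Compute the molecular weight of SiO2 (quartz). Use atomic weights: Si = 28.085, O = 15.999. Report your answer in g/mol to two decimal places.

Si: 1 × 28.085 = 28.0850
O: 2 × 15.999 = 31.9980
Summing the contributions gives the formula mass.

60.08 g/mol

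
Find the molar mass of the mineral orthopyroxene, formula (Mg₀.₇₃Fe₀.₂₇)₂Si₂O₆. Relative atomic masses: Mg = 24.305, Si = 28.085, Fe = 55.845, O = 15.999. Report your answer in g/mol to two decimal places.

The formula mass is the sum 1.46·24.305 + 0.54·55.845 + 2·28.085 + 6·15.999.

217.81 g/mol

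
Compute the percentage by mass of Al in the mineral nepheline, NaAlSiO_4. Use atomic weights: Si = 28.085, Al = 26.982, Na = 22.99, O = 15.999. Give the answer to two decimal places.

M(NaAlSiO_4) = 142.053 g/mol.
Al contributes 1 × 26.982 = 26.982 g per mole.
26.982/142.053 = 0.1899 → 18.99%.

18.99 wt%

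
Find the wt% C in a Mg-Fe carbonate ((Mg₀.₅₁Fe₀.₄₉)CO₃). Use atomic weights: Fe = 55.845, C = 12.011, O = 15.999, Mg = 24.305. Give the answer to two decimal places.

12.04 mass %

Formula mass = 0.51·24.305 + 0.49·55.845 + 1·12.011 + 3·15.999 = 99.768 g/mol, of which 12.011 g is C.
So C makes up 12.011/99.768 = 0.1204 of the mass, i.e. 12.04%.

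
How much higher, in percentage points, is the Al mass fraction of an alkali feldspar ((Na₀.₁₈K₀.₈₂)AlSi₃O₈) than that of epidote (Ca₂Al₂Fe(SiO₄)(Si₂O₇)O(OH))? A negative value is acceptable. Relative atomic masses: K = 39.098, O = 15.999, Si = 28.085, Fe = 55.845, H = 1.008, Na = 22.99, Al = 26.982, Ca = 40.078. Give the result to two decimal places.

First mineral: 26.982 g Al in 275.428 g formula = 9.80 wt% Al.
Second mineral: 53.964 g Al in 483.215 g formula = 11.17 wt% Al.
9.80% − 11.17% gives a difference of -1.37 percentage points.

-1.37 percentage points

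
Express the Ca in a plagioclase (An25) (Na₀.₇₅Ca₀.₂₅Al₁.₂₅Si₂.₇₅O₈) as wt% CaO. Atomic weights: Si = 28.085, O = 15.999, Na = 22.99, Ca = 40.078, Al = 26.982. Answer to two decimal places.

Molar mass of Na₀.₇₅Ca₀.₂₅Al₁.₂₅Si₂.₇₅O₈ = 0.75·22.99 + 0.25·40.078 + 1.25·26.982 + 2.75·28.085 + 8·15.999 = 266.215 g/mol.
Each formula unit contains 0.25 Ca, equivalent to 0.25/1 = 0.2500 mol CaO.
M(CaO) = 1×40.078 + 1×15.999 = 56.077 g/mol.
Mass of CaO per formula unit = 0.2500 × 56.077 = 14.019 g.
CaO wt% = 14.019 / 266.215 × 100 = 5.27%.

5.27 wt%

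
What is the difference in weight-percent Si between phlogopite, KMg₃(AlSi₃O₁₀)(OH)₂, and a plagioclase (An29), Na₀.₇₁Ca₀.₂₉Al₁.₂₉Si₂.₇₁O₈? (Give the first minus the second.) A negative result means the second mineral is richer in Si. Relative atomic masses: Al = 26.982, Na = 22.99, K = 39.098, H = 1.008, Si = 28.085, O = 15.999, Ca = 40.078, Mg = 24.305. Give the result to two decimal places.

First mineral: 84.255 g Si in 417.254 g formula = 20.19 wt% Si.
Second mineral: 76.110 g Si in 266.855 g formula = 28.52 wt% Si.
20.19% − 28.52% gives a difference of -8.33 percentage points.

-8.33 percentage points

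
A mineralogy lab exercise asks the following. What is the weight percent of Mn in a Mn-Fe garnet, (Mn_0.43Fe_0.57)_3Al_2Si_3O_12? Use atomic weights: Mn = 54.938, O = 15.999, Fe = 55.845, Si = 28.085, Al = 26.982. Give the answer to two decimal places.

14.27 wt%

Formula mass = 1.29·54.938 + 1.71·55.845 + 2·26.982 + 3·28.085 + 12·15.999 = 496.572 g/mol, of which 70.870 g is Mn.
So Mn makes up 70.870/496.572 = 0.1427 of the mass, i.e. 14.27%.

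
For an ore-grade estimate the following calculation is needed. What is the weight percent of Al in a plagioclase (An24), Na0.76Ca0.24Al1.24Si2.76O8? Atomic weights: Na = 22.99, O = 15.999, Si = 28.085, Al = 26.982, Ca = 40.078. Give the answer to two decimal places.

M(Na0.76Ca0.24Al1.24Si2.76O8) = 266.055 g/mol.
Al contributes 1.24 × 26.982 = 33.458 g per mole.
33.458/266.055 = 0.1258 → 12.58%.

12.58 mass %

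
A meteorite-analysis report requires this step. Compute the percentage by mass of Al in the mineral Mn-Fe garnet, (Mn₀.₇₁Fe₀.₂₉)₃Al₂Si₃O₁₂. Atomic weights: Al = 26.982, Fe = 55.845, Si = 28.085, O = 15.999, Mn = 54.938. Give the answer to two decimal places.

10.88 weight percent

Formula mass = 2.13·54.938 + 0.87·55.845 + 2·26.982 + 3·28.085 + 12·15.999 = 495.810 g/mol, of which 53.964 g is Al.
So Al makes up 53.964/495.810 = 0.1088 of the mass, i.e. 10.88%.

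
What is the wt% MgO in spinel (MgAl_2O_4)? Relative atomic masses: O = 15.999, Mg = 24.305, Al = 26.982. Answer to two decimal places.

Molar mass of MgAl_2O_4 = 1×24.305 + 2×26.982 + 4×15.999 = 142.265 g/mol.
Each formula unit contains 1 Mg, equivalent to 1/1 = 1.0000 mol MgO.
M(MgO) = 1×24.305 + 1×15.999 = 40.304 g/mol.
Mass of MgO per formula unit = 1.0000 × 40.304 = 40.304 g.
MgO wt% = 40.304 / 142.265 × 100 = 28.33%.

28.33 wt%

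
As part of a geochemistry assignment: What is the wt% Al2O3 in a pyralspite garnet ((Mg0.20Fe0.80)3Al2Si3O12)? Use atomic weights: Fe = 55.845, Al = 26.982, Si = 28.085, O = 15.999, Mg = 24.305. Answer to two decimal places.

21.29 wt%

M((Mg0.20Fe0.80)3Al2Si3O12) = 478.818 g/mol; M(Al2O3) = 101.961 g/mol.
Moles Al2O3 per formula unit = 2 Al ÷ 2 = 1.0000.
Al2O3 fraction = (1.0000 × 101.961) / 478.818 = 101.961/478.818 = 0.2129.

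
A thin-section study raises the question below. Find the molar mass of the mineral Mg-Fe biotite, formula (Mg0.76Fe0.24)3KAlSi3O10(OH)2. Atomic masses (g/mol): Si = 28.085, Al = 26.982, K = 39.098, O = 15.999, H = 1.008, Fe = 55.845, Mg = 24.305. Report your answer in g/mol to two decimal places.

M = 2.28·24.305 + 0.72·55.845 + 1·39.098 + 1·26.982 + 3·28.085 + 12·15.999 + 2·1.008

439.96 g/mol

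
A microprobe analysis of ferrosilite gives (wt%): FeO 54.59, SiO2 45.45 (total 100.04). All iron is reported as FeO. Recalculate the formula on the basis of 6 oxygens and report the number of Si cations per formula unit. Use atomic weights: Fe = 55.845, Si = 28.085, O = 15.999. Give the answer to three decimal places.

54.59 wt% FeO ÷ 71.844 g/mol = 0.75984 mol, giving 0.75984 Fe and 0.75984 O.
45.45 wt% SiO2 ÷ 60.083 g/mol = 0.75645 mol, giving 0.75645 Si and 1.51290 O.
Oxygen sums to 2.27274; scaling by 6/2.27274 = 2.63999 puts the formula on 6 O.
Si: 0.75645 × 2.63999 = 1.997 atoms per formula unit.

1.997 Si apfu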